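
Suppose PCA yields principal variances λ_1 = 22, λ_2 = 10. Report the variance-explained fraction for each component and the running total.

Step 1 — total variance = trace(Sigma) = Σ λ_i = 22 + 10 = 32.

Step 2 — fraction explained by component i = λ_i / Σ λ:
  PC1: 22/32 = 0.6875
  PC2: 10/32 = 0.3125

Step 3 — cumulative fraction after k components = (λ_1 + ... + λ_k) / Σ λ:
  k = 1: 22/32 = 0.6875
  k = 2: (22 + 10)/32 = 32/32 = 1

Summary (fraction, with percent):

explained: PC1 0.6875 (68.75%), PC2 0.3125 (31.25%);  cumulative: 0.6875, 1


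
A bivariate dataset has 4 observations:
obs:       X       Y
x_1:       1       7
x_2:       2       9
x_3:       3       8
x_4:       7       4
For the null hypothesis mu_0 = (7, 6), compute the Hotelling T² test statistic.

Step 1 — sample mean vector:
  mean(X) = (1 + 2 + 3 + 7) / 4 = 13/4 = 3.25
  mean(Y) = (7 + 9 + 8 + 4) / 4 = 28/4 = 7
  x̄ = (3.25, 7),  deviation x̄ - mu_0 = (3.25, 7) - (7, 6) = (-3.75, 1).

Step 2 — sample covariance matrix, S[i,j] = (1/(n-1)) · Σ_k (x_{k,i} - mean_i) · (x_{k,j} - mean_j), divisor n-1 = 3:
  S[X,X] = ((-2.25)·(-2.25) + (-1.25)·(-1.25) + (-0.25)·(-0.25) + (3.75)·(3.75)) / 3 = 20.75/3 = 6.9167
  S[X,Y] = ((-2.25)·(0) + (-1.25)·(2) + (-0.25)·(1) + (3.75)·(-3)) / 3 = -14/3 = -4.6667
  S[Y,Y] = ((0)·(0) + (2)·(2) + (1)·(1) + (-3)·(-3)) / 3 = 14/3 = 4.6667
  S = [[6.9167, -4.6667],
 [-4.6667, 4.6667]].

Step 3 — invert S. det(S) = 6.9167·4.6667 - (-4.6667)² = 10.5.
  S^{-1} = (1/det) · [[d, -b], [-b, a]] = [[0.4444, 0.4444],
 [0.4444, 0.6587]].

Step 4 — quadratic form (x̄ - mu_0)^T · S^{-1} · (x̄ - mu_0):
  S^{-1} · (x̄ - mu_0) = (-1.2222, -1.0079),
  (x̄ - mu_0)^T · [...] = (-3.75)·(-1.2222) + (1)·(-1.0079) = 3.5754.

Step 5 — scale by n: T² = 4 · 3.5754 = 14.3016.

T² ≈ 14.3016


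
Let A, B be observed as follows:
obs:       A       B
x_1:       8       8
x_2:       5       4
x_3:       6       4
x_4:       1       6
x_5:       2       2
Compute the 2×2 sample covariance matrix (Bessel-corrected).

Step 1 — column means:
  mean(A) = (8 + 5 + 6 + 1 + 2) / 5 = 22/5 = 4.4
  mean(B) = (8 + 4 + 4 + 6 + 2) / 5 = 24/5 = 4.8

Step 2 — sample covariance S[i,j] = (1/(n-1)) · Σ_k (x_{k,i} - mean_i) · (x_{k,j} - mean_j), with n-1 = 4.
  S[A,A] = ((3.6)·(3.6) + (0.6)·(0.6) + (1.6)·(1.6) + (-3.4)·(-3.4) + (-2.4)·(-2.4)) / 4 = 33.2/4 = 8.3
  S[A,B] = ((3.6)·(3.2) + (0.6)·(-0.8) + (1.6)·(-0.8) + (-3.4)·(1.2) + (-2.4)·(-2.8)) / 4 = 12.4/4 = 3.1
  S[B,B] = ((3.2)·(3.2) + (-0.8)·(-0.8) + (-0.8)·(-0.8) + (1.2)·(1.2) + (-2.8)·(-2.8)) / 4 = 20.8/4 = 5.2

S is symmetric (S[j,i] = S[i,j]). Assembling:

S = [[8.3, 3.1],
 [3.1, 5.2]]


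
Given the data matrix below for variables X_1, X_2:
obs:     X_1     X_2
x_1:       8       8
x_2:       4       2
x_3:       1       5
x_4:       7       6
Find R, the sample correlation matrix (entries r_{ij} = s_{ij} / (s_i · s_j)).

Step 1 — column means:
  mean(X_1) = (8 + 4 + 1 + 7) / 4 = 20/4 = 5
  mean(X_2) = (8 + 2 + 5 + 6) / 4 = 21/4 = 5.25

Step 2 — sample variances and covariances s[i,j] = (1/(n-1)) · Σ_k (x_{k,i} - mean_i) · (x_{k,j} - mean_j), with n-1 = 3:
  s[X_1,X_1] = ((3)·(3) + (-1)·(-1) + (-4)·(-4) + (2)·(2)) / 3 = 30/3 = 10
  s[X_1,X_2] = ((3)·(2.75) + (-1)·(-3.25) + (-4)·(-0.25) + (2)·(0.75)) / 3 = 14/3 = 4.6667
  s[X_2,X_2] = ((2.75)·(2.75) + (-3.25)·(-3.25) + (-0.25)·(-0.25) + (0.75)·(0.75)) / 3 = 18.75/3 = 6.25
  Sample standard deviations s_i = √(s[i,i]):
  s(X_1) = √(10) = 3.1623
  s(X_2) = √(6.25) = 2.5

Step 3 — r_{ij} = s_{ij} / (s_i · s_j):
  r[X_1,X_1] = 1 (diagonal).
  r[X_1,X_2] = 4.6667 / (3.1623 · 2.5) = 4.6667 / 7.9057 = 0.5903
  r[X_2,X_2] = 1 (diagonal).

R is symmetric with unit diagonal. Assembling:

R = [[1, 0.5903],
 [0.5903, 1]]


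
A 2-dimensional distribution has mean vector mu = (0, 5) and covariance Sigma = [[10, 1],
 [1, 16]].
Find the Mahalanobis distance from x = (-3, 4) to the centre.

Step 1 — centre the observation: (x - mu) = (-3, -1).

Step 2 — invert Sigma. det(Sigma) = 10·16 - (1)² = 159.
  Sigma^{-1} = (1/det) · [[d, -b], [-b, a]] = [[0.1006, -0.0063],
 [-0.0063, 0.0629]].

Step 3 — form the quadratic (x - mu)^T · Sigma^{-1} · (x - mu):
  Sigma^{-1} · (x - mu) = (-0.2956, -0.044).
  (x - mu)^T · [Sigma^{-1} · (x - mu)] = (-3)·(-0.2956) + (-1)·(-0.044) = 0.9308.

Step 4 — take square root: d = √(0.9308) ≈ 0.9648.

d(x, mu) = √(0.9308) ≈ 0.9648


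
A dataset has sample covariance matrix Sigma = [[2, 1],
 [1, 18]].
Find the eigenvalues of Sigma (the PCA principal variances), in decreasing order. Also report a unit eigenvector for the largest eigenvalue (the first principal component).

Step 1 — characteristic polynomial of 2×2 Sigma:
  det(Sigma - λI) = λ² - trace · λ + det = 0.
  trace = 2 + 18 = 20, det = 2·18 - (1)² = 35.
Step 2 — discriminant:
  Δ = trace² - 4·det = 400 - 140 = 260.
Step 3 — eigenvalues:
  λ = (trace ± √Δ)/2 = (20 ± 16.1245)/2,
  λ_1 = 18.0623,  λ_2 = 1.9377.

Step 4 — unit eigenvector for λ_1: solve (Sigma - λ_1 I)v = 0. First row:
  (2 - 18.0623)·v_x + (1)·v_y = 0, i.e. (-16.0623)·v_x + (1)·v_y = 0,
  so v ∝ (b, λ_1 - a) = (1, 16.0623) = u.
  ||u|| = √((1)² + (16.0623)²) = √(258.9961) ≈ 16.0934,
  v_1 = u/||u|| ≈ (0.0621, 0.9981) (||v_1|| = 1).

λ_1 = 18.0623,  λ_2 = 1.9377;  v_1 ≈ (0.0621, 0.9981)


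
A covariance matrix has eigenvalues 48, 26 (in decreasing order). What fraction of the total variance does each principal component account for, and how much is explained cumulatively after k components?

Step 1 — total variance = trace(Sigma) = Σ λ_i = 48 + 26 = 74.

Step 2 — fraction explained by component i = λ_i / Σ λ:
  PC1: 48/74 = 0.6486
  PC2: 26/74 = 0.3514

Step 3 — cumulative fraction after k components = (λ_1 + ... + λ_k) / Σ λ:
  k = 1: 48/74 = 0.6486
  k = 2: (48 + 26)/74 = 74/74 = 1

Summary (fraction, with percent):

explained: PC1 0.6486 (64.86%), PC2 0.3514 (35.14%);  cumulative: 0.6486, 1


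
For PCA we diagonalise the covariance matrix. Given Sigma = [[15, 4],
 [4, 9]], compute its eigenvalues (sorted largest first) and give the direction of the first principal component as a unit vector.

Step 1 — characteristic polynomial of 2×2 Sigma:
  det(Sigma - λI) = λ² - trace · λ + det = 0.
  trace = 15 + 9 = 24, det = 15·9 - (4)² = 119.
Step 2 — discriminant:
  Δ = trace² - 4·det = 576 - 476 = 100.
Step 3 — eigenvalues:
  λ = (trace ± √Δ)/2 = (24 ± 10)/2,
  λ_1 = 17,  λ_2 = 7.

Step 4 — unit eigenvector for λ_1: solve (Sigma - λ_1 I)v = 0. First row:
  (15 - 17)·v_x + (4)·v_y = 0, i.e. (-2)·v_x + (4)·v_y = 0,
  so v ∝ (b, λ_1 - a) = (4, 2) = u.
  ||u|| = √((4)² + (2)²) = √(20) ≈ 4.4721,
  v_1 = u/||u|| ≈ (0.8944, 0.4472) (||v_1|| = 1).

λ_1 = 17,  λ_2 = 7;  v_1 ≈ (0.8944, 0.4472)


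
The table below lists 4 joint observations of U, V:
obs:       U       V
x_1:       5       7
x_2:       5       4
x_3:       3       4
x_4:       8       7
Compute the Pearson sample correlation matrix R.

Step 1 — column means:
  mean(U) = (5 + 5 + 3 + 8) / 4 = 21/4 = 5.25
  mean(V) = (7 + 4 + 4 + 7) / 4 = 22/4 = 5.5

Step 2 — sample variances and covariances s[i,j] = (1/(n-1)) · Σ_k (x_{k,i} - mean_i) · (x_{k,j} - mean_j), with n-1 = 3:
  s[U,U] = ((-0.25)·(-0.25) + (-0.25)·(-0.25) + (-2.25)·(-2.25) + (2.75)·(2.75)) / 3 = 12.75/3 = 4.25
  s[U,V] = ((-0.25)·(1.5) + (-0.25)·(-1.5) + (-2.25)·(-1.5) + (2.75)·(1.5)) / 3 = 7.5/3 = 2.5
  s[V,V] = ((1.5)·(1.5) + (-1.5)·(-1.5) + (-1.5)·(-1.5) + (1.5)·(1.5)) / 3 = 9/3 = 3
  Sample standard deviations s_i = √(s[i,i]):
  s(U) = √(4.25) = 2.0616
  s(V) = √(3) = 1.7321

Step 3 — r_{ij} = s_{ij} / (s_i · s_j):
  r[U,U] = 1 (diagonal).
  r[U,V] = 2.5 / (2.0616 · 1.7321) = 2.5 / 3.5707 = 0.7001
  r[V,V] = 1 (diagonal).

R is symmetric with unit diagonal. Assembling:

R = [[1, 0.7001],
 [0.7001, 1]]


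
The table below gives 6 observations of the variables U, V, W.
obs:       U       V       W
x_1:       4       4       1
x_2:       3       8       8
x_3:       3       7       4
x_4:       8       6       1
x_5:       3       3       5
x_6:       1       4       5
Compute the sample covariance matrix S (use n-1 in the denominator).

Step 1 — column means:
  mean(U) = (4 + 3 + 3 + 8 + 3 + 1) / 6 = 22/6 = 3.6667
  mean(V) = (4 + 8 + 7 + 6 + 3 + 4) / 6 = 32/6 = 5.3333
  mean(W) = (1 + 8 + 4 + 1 + 5 + 5) / 6 = 24/6 = 4

Step 2 — sample covariance S[i,j] = (1/(n-1)) · Σ_k (x_{k,i} - mean_i) · (x_{k,j} - mean_j), with n-1 = 5.
  S[U,U] = ((0.3333)·(0.3333) + (-0.6667)·(-0.6667) + (-0.6667)·(-0.6667) + (4.3333)·(4.3333) + (-0.6667)·(-0.6667) + (-2.6667)·(-2.6667)) / 5 = 27.3333/5 = 5.4667
  S[U,V] = ((0.3333)·(-1.3333) + (-0.6667)·(2.6667) + (-0.6667)·(1.6667) + (4.3333)·(0.6667) + (-0.6667)·(-2.3333) + (-2.6667)·(-1.3333)) / 5 = 4.6667/5 = 0.9333
  S[U,W] = ((0.3333)·(-3) + (-0.6667)·(4) + (-0.6667)·(0) + (4.3333)·(-3) + (-0.6667)·(1) + (-2.6667)·(1)) / 5 = -20/5 = -4
  S[V,V] = ((-1.3333)·(-1.3333) + (2.6667)·(2.6667) + (1.6667)·(1.6667) + (0.6667)·(0.6667) + (-2.3333)·(-2.3333) + (-1.3333)·(-1.3333)) / 5 = 19.3333/5 = 3.8667
  S[V,W] = ((-1.3333)·(-3) + (2.6667)·(4) + (1.6667)·(0) + (0.6667)·(-3) + (-2.3333)·(1) + (-1.3333)·(1)) / 5 = 9/5 = 1.8
  S[W,W] = ((-3)·(-3) + (4)·(4) + (0)·(0) + (-3)·(-3) + (1)·(1) + (1)·(1)) / 5 = 36/5 = 7.2

S is symmetric (S[j,i] = S[i,j]). Assembling:

S = [[5.4667, 0.9333, -4],
 [0.9333, 3.8667, 1.8],
 [-4, 1.8, 7.2]]


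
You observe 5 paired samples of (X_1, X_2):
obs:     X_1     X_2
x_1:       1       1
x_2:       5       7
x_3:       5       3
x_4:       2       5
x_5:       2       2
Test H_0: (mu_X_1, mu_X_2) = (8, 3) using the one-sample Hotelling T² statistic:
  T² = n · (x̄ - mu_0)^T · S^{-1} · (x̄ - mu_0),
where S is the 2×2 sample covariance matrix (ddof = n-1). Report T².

Step 1 — sample mean vector:
  mean(X_1) = (1 + 5 + 5 + 2 + 2) / 5 = 15/5 = 3
  mean(X_2) = (1 + 7 + 3 + 5 + 2) / 5 = 18/5 = 3.6
  x̄ = (3, 3.6),  deviation x̄ - mu_0 = (3, 3.6) - (8, 3) = (-5, 0.6).

Step 2 — sample covariance matrix, S[i,j] = (1/(n-1)) · Σ_k (x_{k,i} - mean_i) · (x_{k,j} - mean_j), divisor n-1 = 4:
  S[X_1,X_1] = ((-2)·(-2) + (2)·(2) + (2)·(2) + (-1)·(-1) + (-1)·(-1)) / 4 = 14/4 = 3.5
  S[X_1,X_2] = ((-2)·(-2.6) + (2)·(3.4) + (2)·(-0.6) + (-1)·(1.4) + (-1)·(-1.6)) / 4 = 11/4 = 2.75
  S[X_2,X_2] = ((-2.6)·(-2.6) + (3.4)·(3.4) + (-0.6)·(-0.6) + (1.4)·(1.4) + (-1.6)·(-1.6)) / 4 = 23.2/4 = 5.8
  S = [[3.5, 2.75],
 [2.75, 5.8]].

Step 3 — invert S. det(S) = 3.5·5.8 - (2.75)² = 12.7375.
  S^{-1} = (1/det) · [[d, -b], [-b, a]] = [[0.4553, -0.2159],
 [-0.2159, 0.2748]].

Step 4 — quadratic form (x̄ - mu_0)^T · S^{-1} · (x̄ - mu_0):
  S^{-1} · (x̄ - mu_0) = (-2.4063, 1.2444),
  (x̄ - mu_0)^T · [...] = (-5)·(-2.4063) + (0.6)·(1.2444) = 12.778.

Step 5 — scale by n: T² = 5 · 12.778 = 63.8901.

T² ≈ 63.8901


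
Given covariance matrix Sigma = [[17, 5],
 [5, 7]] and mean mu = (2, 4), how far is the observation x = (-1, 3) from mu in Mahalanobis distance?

Step 1 — centre the observation: (x - mu) = (-3, -1).

Step 2 — invert Sigma. det(Sigma) = 17·7 - (5)² = 94.
  Sigma^{-1} = (1/det) · [[d, -b], [-b, a]] = [[0.0745, -0.0532],
 [-0.0532, 0.1809]].

Step 3 — form the quadratic (x - mu)^T · Sigma^{-1} · (x - mu):
  Sigma^{-1} · (x - mu) = (-0.1702, -0.0213).
  (x - mu)^T · [Sigma^{-1} · (x - mu)] = (-3)·(-0.1702) + (-1)·(-0.0213) = 0.5319.

Step 4 — take square root: d = √(0.5319) ≈ 0.7293.

d(x, mu) = √(0.5319) ≈ 0.7293


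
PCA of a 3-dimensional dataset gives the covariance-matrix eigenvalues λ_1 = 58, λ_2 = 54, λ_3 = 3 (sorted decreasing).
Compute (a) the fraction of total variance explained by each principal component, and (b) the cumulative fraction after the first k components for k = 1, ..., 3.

Step 1 — total variance = trace(Sigma) = Σ λ_i = 58 + 54 + 3 = 115.

Step 2 — fraction explained by component i = λ_i / Σ λ:
  PC1: 58/115 = 0.5043
  PC2: 54/115 = 0.4696
  PC3: 3/115 = 0.0261

Step 3 — cumulative fraction after k components = (λ_1 + ... + λ_k) / Σ λ:
  k = 1: 58/115 = 0.5043
  k = 2: (58 + 54)/115 = 112/115 = 0.9739
  k = 3: (58 + 54 + 3)/115 = 115/115 = 1

Summary (fraction, with percent):

explained: PC1 0.5043 (50.43%), PC2 0.4696 (46.96%), PC3 0.0261 (2.61%);  cumulative: 0.5043, 0.9739, 1


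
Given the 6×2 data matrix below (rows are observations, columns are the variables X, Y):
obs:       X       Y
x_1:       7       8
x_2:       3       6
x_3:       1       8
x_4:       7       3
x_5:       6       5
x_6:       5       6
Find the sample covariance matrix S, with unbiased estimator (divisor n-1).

Step 1 — column means:
  mean(X) = (7 + 3 + 1 + 7 + 6 + 5) / 6 = 29/6 = 4.8333
  mean(Y) = (8 + 6 + 8 + 3 + 5 + 6) / 6 = 36/6 = 6

Step 2 — sample covariance S[i,j] = (1/(n-1)) · Σ_k (x_{k,i} - mean_i) · (x_{k,j} - mean_j), with n-1 = 5.
  S[X,X] = ((2.1667)·(2.1667) + (-1.8333)·(-1.8333) + (-3.8333)·(-3.8333) + (2.1667)·(2.1667) + (1.1667)·(1.1667) + (0.1667)·(0.1667)) / 5 = 28.8333/5 = 5.7667
  S[X,Y] = ((2.1667)·(2) + (-1.8333)·(0) + (-3.8333)·(2) + (2.1667)·(-3) + (1.1667)·(-1) + (0.1667)·(0)) / 5 = -11/5 = -2.2
  S[Y,Y] = ((2)·(2) + (0)·(0) + (2)·(2) + (-3)·(-3) + (-1)·(-1) + (0)·(0)) / 5 = 18/5 = 3.6

S is symmetric (S[j,i] = S[i,j]). Assembling:

S = [[5.7667, -2.2],
 [-2.2, 3.6]]


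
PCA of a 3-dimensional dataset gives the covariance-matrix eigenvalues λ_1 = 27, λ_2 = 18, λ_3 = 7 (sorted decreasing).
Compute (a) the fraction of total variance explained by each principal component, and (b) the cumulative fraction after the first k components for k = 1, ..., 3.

Step 1 — total variance = trace(Sigma) = Σ λ_i = 27 + 18 + 7 = 52.

Step 2 — fraction explained by component i = λ_i / Σ λ:
  PC1: 27/52 = 0.5192
  PC2: 18/52 = 0.3462
  PC3: 7/52 = 0.1346

Step 3 — cumulative fraction after k components = (λ_1 + ... + λ_k) / Σ λ:
  k = 1: 27/52 = 0.5192
  k = 2: (27 + 18)/52 = 45/52 = 0.8654
  k = 3: (27 + 18 + 7)/52 = 52/52 = 1

Summary (fraction, with percent):

explained: PC1 0.5192 (51.92%), PC2 0.3462 (34.62%), PC3 0.1346 (13.46%);  cumulative: 0.5192, 0.8654, 1


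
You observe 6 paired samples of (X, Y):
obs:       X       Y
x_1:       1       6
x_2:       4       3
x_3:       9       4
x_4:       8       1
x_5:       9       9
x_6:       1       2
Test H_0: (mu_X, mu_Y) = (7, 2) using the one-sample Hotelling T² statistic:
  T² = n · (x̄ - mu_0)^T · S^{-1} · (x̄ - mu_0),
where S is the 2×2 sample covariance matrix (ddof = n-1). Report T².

Step 1 — sample mean vector:
  mean(X) = (1 + 4 + 9 + 8 + 9 + 1) / 6 = 32/6 = 5.3333
  mean(Y) = (6 + 3 + 4 + 1 + 9 + 2) / 6 = 25/6 = 4.1667
  x̄ = (5.3333, 4.1667),  deviation x̄ - mu_0 = (5.3333, 4.1667) - (7, 2) = (-1.6667, 2.1667).

Step 2 — sample covariance matrix, S[i,j] = (1/(n-1)) · Σ_k (x_{k,i} - mean_i) · (x_{k,j} - mean_j), divisor n-1 = 5:
  S[X,X] = ((-4.3333)·(-4.3333) + (-1.3333)·(-1.3333) + (3.6667)·(3.6667) + (2.6667)·(2.6667) + (3.6667)·(3.6667) + (-4.3333)·(-4.3333)) / 5 = 73.3333/5 = 14.6667
  S[X,Y] = ((-4.3333)·(1.8333) + (-1.3333)·(-1.1667) + (3.6667)·(-0.1667) + (2.6667)·(-3.1667) + (3.6667)·(4.8333) + (-4.3333)·(-2.1667)) / 5 = 11.6667/5 = 2.3333
  S[Y,Y] = ((1.8333)·(1.8333) + (-1.1667)·(-1.1667) + (-0.1667)·(-0.1667) + (-3.1667)·(-3.1667) + (4.8333)·(4.8333) + (-2.1667)·(-2.1667)) / 5 = 42.8333/5 = 8.5667
  S = [[14.6667, 2.3333],
 [2.3333, 8.5667]].

Step 3 — invert S. det(S) = 14.6667·8.5667 - (2.3333)² = 120.2.
  S^{-1} = (1/det) · [[d, -b], [-b, a]] = [[0.0713, -0.0194],
 [-0.0194, 0.122]].

Step 4 — quadratic form (x̄ - mu_0)^T · S^{-1} · (x̄ - mu_0):
  S^{-1} · (x̄ - mu_0) = (-0.1608, 0.2967),
  (x̄ - mu_0)^T · [...] = (-1.6667)·(-0.1608) + (2.1667)·(0.2967) = 0.911.

Step 5 — scale by n: T² = 6 · 0.911 = 5.4659.

T² ≈ 5.4659


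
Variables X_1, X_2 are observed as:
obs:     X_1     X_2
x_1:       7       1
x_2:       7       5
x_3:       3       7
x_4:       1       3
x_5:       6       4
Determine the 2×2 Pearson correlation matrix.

Step 1 — column means:
  mean(X_1) = (7 + 7 + 3 + 1 + 6) / 5 = 24/5 = 4.8
  mean(X_2) = (1 + 5 + 7 + 3 + 4) / 5 = 20/5 = 4

Step 2 — sample variances and covariances s[i,j] = (1/(n-1)) · Σ_k (x_{k,i} - mean_i) · (x_{k,j} - mean_j), with n-1 = 4:
  s[X_1,X_1] = ((2.2)·(2.2) + (2.2)·(2.2) + (-1.8)·(-1.8) + (-3.8)·(-3.8) + (1.2)·(1.2)) / 4 = 28.8/4 = 7.2
  s[X_1,X_2] = ((2.2)·(-3) + (2.2)·(1) + (-1.8)·(3) + (-3.8)·(-1) + (1.2)·(0)) / 4 = -6/4 = -1.5
  s[X_2,X_2] = ((-3)·(-3) + (1)·(1) + (3)·(3) + (-1)·(-1) + (0)·(0)) / 4 = 20/4 = 5
  Sample standard deviations s_i = √(s[i,i]):
  s(X_1) = √(7.2) = 2.6833
  s(X_2) = √(5) = 2.2361

Step 3 — r_{ij} = s_{ij} / (s_i · s_j):
  r[X_1,X_1] = 1 (diagonal).
  r[X_1,X_2] = -1.5 / (2.6833 · 2.2361) = -1.5 / 6 = -0.25
  r[X_2,X_2] = 1 (diagonal).

R is symmetric with unit diagonal. Assembling:

R = [[1, -0.25],
 [-0.25, 1]]


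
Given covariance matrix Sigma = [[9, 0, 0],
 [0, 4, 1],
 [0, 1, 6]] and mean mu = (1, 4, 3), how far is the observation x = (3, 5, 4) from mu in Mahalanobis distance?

Step 1 — centre the observation: (x - mu) = (2, 1, 1).

Step 2 — invert Sigma (cofactor / det for 3×3, or solve directly):
  Sigma^{-1} = [[0.1111, 0, 0],
 [0, 0.2609, -0.0435],
 [0, -0.0435, 0.1739]].

Step 3 — form the quadratic (x - mu)^T · Sigma^{-1} · (x - mu):
  Sigma^{-1} · (x - mu) = (0.2222, 0.2174, 0.1304).
  (x - mu)^T · [Sigma^{-1} · (x - mu)] = (2)·(0.2222) + (1)·(0.2174) + (1)·(0.1304) = 0.7923.

Step 4 — take square root: d = √(0.7923) ≈ 0.8901.

d(x, mu) = √(0.7923) ≈ 0.8901


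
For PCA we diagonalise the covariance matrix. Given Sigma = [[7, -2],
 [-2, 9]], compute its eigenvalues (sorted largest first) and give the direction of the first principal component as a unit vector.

Step 1 — characteristic polynomial of 2×2 Sigma:
  det(Sigma - λI) = λ² - trace · λ + det = 0.
  trace = 7 + 9 = 16, det = 7·9 - (-2)² = 59.
Step 2 — discriminant:
  Δ = trace² - 4·det = 256 - 236 = 20.
Step 3 — eigenvalues:
  λ = (trace ± √Δ)/2 = (16 ± 4.4721)/2,
  λ_1 = 10.2361,  λ_2 = 5.7639.

Step 4 — unit eigenvector for λ_1: solve (Sigma - λ_1 I)v = 0. First row:
  (7 - 10.2361)·v_x + (-2)·v_y = 0, i.e. (-3.2361)·v_x + (-2)·v_y = 0,
  so v ∝ (b, λ_1 - a) = (-2, 3.2361); multiply by -1 so the first entry is positive: u = (2, -3.2361).
  ||u|| = √((2)² + (-3.2361)²) = √(14.4721) ≈ 3.8042,
  v_1 = u/||u|| ≈ (0.5257, -0.8507) (||v_1|| = 1).

λ_1 = 10.2361,  λ_2 = 5.7639;  v_1 ≈ (0.5257, -0.8507)


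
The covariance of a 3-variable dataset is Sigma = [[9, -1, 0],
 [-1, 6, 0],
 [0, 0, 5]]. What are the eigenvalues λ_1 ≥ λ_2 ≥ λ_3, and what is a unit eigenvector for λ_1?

Step 1 — characteristic polynomial p(λ) = det(λI - Sigma) = λ³ - tr·λ² + c_1·λ - det, where tr = trace, c_1 = sum of the principal 2×2 minors, det = det(Sigma):
  tr = 9 + 6 + 5 = 20,
  c_1 = (9·6 - (-1)²) + (9·5 - (0)²) + (6·5 - (0)²) = 53 + 45 + 30 = 128,
  det = 9·(6·5 - (0)²) - (-1)·((-1)·5 - (0)·(0)) + (0)·((-1)·(0) - 6·(0)) = 9·(30) - (-1)·(-5) + (0)·(0) = 265.
  So p(λ) = λ³ - 20λ² + 128λ - 265.
Step 2 — look for an integer root (rational root theorem: any rational root is an integer divisor of 265). Testing λ = 5:
  p(5) = 125 - 500 + 640 - 265 = 0  ✓
  Dividing out (λ - 5): p(λ) = (λ - 5)(λ² - 15λ + 53).
Step 3 — remaining eigenvalues from the quadratic λ² - 15λ + 53 = 0:
  Δ = 15² - 4·53 = 225 - 212 = 13,  λ = (15 ± √13)/2 = (15 ± 3.6056)/2 ≈ 9.3028 or 5.6972.
  Sorted: λ_1 = 9.3028,  λ_2 = 5.6972,  λ_3 = 5  (check: sum = 20 = tr ✓).

Step 4 — unit eigenvector for λ_1 ≈ 9.3028: v spans the null space of (Sigma - λ_1 I), whose rows are
  r_1 = (-0.3028, -1, 0),  r_2 = (-1, -3.3028, 0),  r_3 = (0, 0, -4.3028).
  v is orthogonal to every row, so take v ∝ r_1 × r_3 = ((-1)·(-4.3028) - (0)·(0), (0)·(0) - (-0.3028)·(-4.3028), (-0.3028)·(0) - (-1)·(0)) ≈ (4.3028, -1.3028, 0).
  Let u = (4.3028, -1.3028, 0).
  ||u|| = √((4.3028)² + (-1.3028)² + (0)²) = √(20.2111) ≈ 4.4957,  v_1 = u/||u|| ≈ (0.9571, -0.2898, 0) (||v_1|| = 1).

λ_1 = 9.3028,  λ_2 = 5.6972,  λ_3 = 5;  v_1 ≈ (0.9571, -0.2898, 0)


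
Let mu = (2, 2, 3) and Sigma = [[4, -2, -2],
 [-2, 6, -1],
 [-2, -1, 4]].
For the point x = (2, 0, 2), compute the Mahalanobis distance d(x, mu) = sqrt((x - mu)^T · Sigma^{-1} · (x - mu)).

Step 1 — centre the observation: (x - mu) = (0, -2, -1).

Step 2 — invert Sigma (cofactor / det for 3×3, or solve directly):
  Sigma^{-1} = [[0.5227, 0.2273, 0.3182],
 [0.2273, 0.2727, 0.1818],
 [0.3182, 0.1818, 0.4545]].

Step 3 — form the quadratic (x - mu)^T · Sigma^{-1} · (x - mu):
  Sigma^{-1} · (x - mu) = (-0.7727, -0.7273, -0.8182).
  (x - mu)^T · [Sigma^{-1} · (x - mu)] = (0)·(-0.7727) + (-2)·(-0.7273) + (-1)·(-0.8182) = 2.2727.

Step 4 — take square root: d = √(2.2727) ≈ 1.5076.

d(x, mu) = √(2.2727) ≈ 1.5076


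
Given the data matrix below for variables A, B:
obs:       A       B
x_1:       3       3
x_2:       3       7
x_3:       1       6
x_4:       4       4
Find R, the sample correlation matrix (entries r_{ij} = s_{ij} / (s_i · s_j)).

Step 1 — column means:
  mean(A) = (3 + 3 + 1 + 4) / 4 = 11/4 = 2.75
  mean(B) = (3 + 7 + 6 + 4) / 4 = 20/4 = 5

Step 2 — sample variances and covariances s[i,j] = (1/(n-1)) · Σ_k (x_{k,i} - mean_i) · (x_{k,j} - mean_j), with n-1 = 3:
  s[A,A] = ((0.25)·(0.25) + (0.25)·(0.25) + (-1.75)·(-1.75) + (1.25)·(1.25)) / 3 = 4.75/3 = 1.5833
  s[A,B] = ((0.25)·(-2) + (0.25)·(2) + (-1.75)·(1) + (1.25)·(-1)) / 3 = -3/3 = -1
  s[B,B] = ((-2)·(-2) + (2)·(2) + (1)·(1) + (-1)·(-1)) / 3 = 10/3 = 3.3333
  Sample standard deviations s_i = √(s[i,i]):
  s(A) = √(1.5833) = 1.2583
  s(B) = √(3.3333) = 1.8257

Step 3 — r_{ij} = s_{ij} / (s_i · s_j):
  r[A,A] = 1 (diagonal).
  r[A,B] = -1 / (1.2583 · 1.8257) = -1 / 2.2973 = -0.4353
  r[B,B] = 1 (diagonal).

R is symmetric with unit diagonal. Assembling:

R = [[1, -0.4353],
 [-0.4353, 1]]


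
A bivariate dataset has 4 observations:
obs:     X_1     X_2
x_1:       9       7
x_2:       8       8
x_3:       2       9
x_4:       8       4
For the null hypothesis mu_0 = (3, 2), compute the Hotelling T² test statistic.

Step 1 — sample mean vector:
  mean(X_1) = (9 + 8 + 2 + 8) / 4 = 27/4 = 6.75
  mean(X_2) = (7 + 8 + 9 + 4) / 4 = 28/4 = 7
  x̄ = (6.75, 7),  deviation x̄ - mu_0 = (6.75, 7) - (3, 2) = (3.75, 5).

Step 2 — sample covariance matrix, S[i,j] = (1/(n-1)) · Σ_k (x_{k,i} - mean_i) · (x_{k,j} - mean_j), divisor n-1 = 3:
  S[X_1,X_1] = ((2.25)·(2.25) + (1.25)·(1.25) + (-4.75)·(-4.75) + (1.25)·(1.25)) / 3 = 30.75/3 = 10.25
  S[X_1,X_2] = ((2.25)·(0) + (1.25)·(1) + (-4.75)·(2) + (1.25)·(-3)) / 3 = -12/3 = -4
  S[X_2,X_2] = ((0)·(0) + (1)·(1) + (2)·(2) + (-3)·(-3)) / 3 = 14/3 = 4.6667
  S = [[10.25, -4],
 [-4, 4.6667]].

Step 3 — invert S. det(S) = 10.25·4.6667 - (-4)² = 31.8333.
  S^{-1} = (1/det) · [[d, -b], [-b, a]] = [[0.1466, 0.1257],
 [0.1257, 0.322]].

Step 4 — quadratic form (x̄ - mu_0)^T · S^{-1} · (x̄ - mu_0):
  S^{-1} · (x̄ - mu_0) = (1.178, 2.0812),
  (x̄ - mu_0)^T · [...] = (3.75)·(1.178) + (5)·(2.0812) = 14.8233.

Step 5 — scale by n: T² = 4 · 14.8233 = 59.2932.

T² ≈ 59.2932


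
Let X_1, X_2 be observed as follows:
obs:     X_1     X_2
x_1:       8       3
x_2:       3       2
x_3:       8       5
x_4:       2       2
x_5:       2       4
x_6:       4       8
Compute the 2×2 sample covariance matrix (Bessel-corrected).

Step 1 — column means:
  mean(X_1) = (8 + 3 + 8 + 2 + 2 + 4) / 6 = 27/6 = 4.5
  mean(X_2) = (3 + 2 + 5 + 2 + 4 + 8) / 6 = 24/6 = 4

Step 2 — sample covariance S[i,j] = (1/(n-1)) · Σ_k (x_{k,i} - mean_i) · (x_{k,j} - mean_j), with n-1 = 5.
  S[X_1,X_1] = ((3.5)·(3.5) + (-1.5)·(-1.5) + (3.5)·(3.5) + (-2.5)·(-2.5) + (-2.5)·(-2.5) + (-0.5)·(-0.5)) / 5 = 39.5/5 = 7.9
  S[X_1,X_2] = ((3.5)·(-1) + (-1.5)·(-2) + (3.5)·(1) + (-2.5)·(-2) + (-2.5)·(0) + (-0.5)·(4)) / 5 = 6/5 = 1.2
  S[X_2,X_2] = ((-1)·(-1) + (-2)·(-2) + (1)·(1) + (-2)·(-2) + (0)·(0) + (4)·(4)) / 5 = 26/5 = 5.2

S is symmetric (S[j,i] = S[i,j]). Assembling:

S = [[7.9, 1.2],
 [1.2, 5.2]]


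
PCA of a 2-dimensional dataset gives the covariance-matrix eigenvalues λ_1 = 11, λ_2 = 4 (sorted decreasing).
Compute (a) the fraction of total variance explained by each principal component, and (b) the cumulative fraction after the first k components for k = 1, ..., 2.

Step 1 — total variance = trace(Sigma) = Σ λ_i = 11 + 4 = 15.

Step 2 — fraction explained by component i = λ_i / Σ λ:
  PC1: 11/15 = 0.7333
  PC2: 4/15 = 0.2667

Step 3 — cumulative fraction after k components = (λ_1 + ... + λ_k) / Σ λ:
  k = 1: 11/15 = 0.7333
  k = 2: (11 + 4)/15 = 15/15 = 1

Summary (fraction, with percent):

explained: PC1 0.7333 (73.33%), PC2 0.2667 (26.67%);  cumulative: 0.7333, 1


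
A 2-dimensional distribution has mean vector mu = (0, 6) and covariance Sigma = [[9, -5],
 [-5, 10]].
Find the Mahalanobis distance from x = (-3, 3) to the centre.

Step 1 — centre the observation: (x - mu) = (-3, -3).

Step 2 — invert Sigma. det(Sigma) = 9·10 - (-5)² = 65.
  Sigma^{-1} = (1/det) · [[d, -b], [-b, a]] = [[0.1538, 0.0769],
 [0.0769, 0.1385]].

Step 3 — form the quadratic (x - mu)^T · Sigma^{-1} · (x - mu):
  Sigma^{-1} · (x - mu) = (-0.6923, -0.6462).
  (x - mu)^T · [Sigma^{-1} · (x - mu)] = (-3)·(-0.6923) + (-3)·(-0.6462) = 4.0154.

Step 4 — take square root: d = √(4.0154) ≈ 2.0038.

d(x, mu) = √(4.0154) ≈ 2.0038


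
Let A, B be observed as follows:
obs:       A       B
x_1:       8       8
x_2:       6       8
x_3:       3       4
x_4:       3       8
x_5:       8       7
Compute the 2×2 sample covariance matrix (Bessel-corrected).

Step 1 — column means:
  mean(A) = (8 + 6 + 3 + 3 + 8) / 5 = 28/5 = 5.6
  mean(B) = (8 + 8 + 4 + 8 + 7) / 5 = 35/5 = 7

Step 2 — sample covariance S[i,j] = (1/(n-1)) · Σ_k (x_{k,i} - mean_i) · (x_{k,j} - mean_j), with n-1 = 4.
  S[A,A] = ((2.4)·(2.4) + (0.4)·(0.4) + (-2.6)·(-2.6) + (-2.6)·(-2.6) + (2.4)·(2.4)) / 4 = 25.2/4 = 6.3
  S[A,B] = ((2.4)·(1) + (0.4)·(1) + (-2.6)·(-3) + (-2.6)·(1) + (2.4)·(0)) / 4 = 8/4 = 2
  S[B,B] = ((1)·(1) + (1)·(1) + (-3)·(-3) + (1)·(1) + (0)·(0)) / 4 = 12/4 = 3

S is symmetric (S[j,i] = S[i,j]). Assembling:

S = [[6.3, 2],
 [2, 3]]


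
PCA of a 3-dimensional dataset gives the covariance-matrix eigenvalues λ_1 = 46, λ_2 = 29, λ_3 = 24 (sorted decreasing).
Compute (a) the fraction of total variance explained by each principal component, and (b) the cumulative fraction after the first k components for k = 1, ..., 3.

Step 1 — total variance = trace(Sigma) = Σ λ_i = 46 + 29 + 24 = 99.

Step 2 — fraction explained by component i = λ_i / Σ λ:
  PC1: 46/99 = 0.4646
  PC2: 29/99 = 0.2929
  PC3: 24/99 = 0.2424

Step 3 — cumulative fraction after k components = (λ_1 + ... + λ_k) / Σ λ:
  k = 1: 46/99 = 0.4646
  k = 2: (46 + 29)/99 = 75/99 = 0.7576
  k = 3: (46 + 29 + 24)/99 = 99/99 = 1

Summary (fraction, with percent):

explained: PC1 0.4646 (46.46%), PC2 0.2929 (29.29%), PC3 0.2424 (24.24%);  cumulative: 0.4646, 0.7576, 1


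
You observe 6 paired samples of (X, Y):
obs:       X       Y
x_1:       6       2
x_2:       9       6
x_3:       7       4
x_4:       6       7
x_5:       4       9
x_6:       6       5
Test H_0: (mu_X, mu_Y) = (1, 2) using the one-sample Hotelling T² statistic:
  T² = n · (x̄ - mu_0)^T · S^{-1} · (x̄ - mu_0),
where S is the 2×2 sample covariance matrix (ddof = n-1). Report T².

Step 1 — sample mean vector:
  mean(X) = (6 + 9 + 7 + 6 + 4 + 6) / 6 = 38/6 = 6.3333
  mean(Y) = (2 + 6 + 4 + 7 + 9 + 5) / 6 = 33/6 = 5.5
  x̄ = (6.3333, 5.5),  deviation x̄ - mu_0 = (6.3333, 5.5) - (1, 2) = (5.3333, 3.5).

Step 2 — sample covariance matrix, S[i,j] = (1/(n-1)) · Σ_k (x_{k,i} - mean_i) · (x_{k,j} - mean_j), divisor n-1 = 5:
  S[X,X] = ((-0.3333)·(-0.3333) + (2.6667)·(2.6667) + (0.6667)·(0.6667) + (-0.3333)·(-0.3333) + (-2.3333)·(-2.3333) + (-0.3333)·(-0.3333)) / 5 = 13.3333/5 = 2.6667
  S[X,Y] = ((-0.3333)·(-3.5) + (2.6667)·(0.5) + (0.6667)·(-1.5) + (-0.3333)·(1.5) + (-2.3333)·(3.5) + (-0.3333)·(-0.5)) / 5 = -7/5 = -1.4
  S[Y,Y] = ((-3.5)·(-3.5) + (0.5)·(0.5) + (-1.5)·(-1.5) + (1.5)·(1.5) + (3.5)·(3.5) + (-0.5)·(-0.5)) / 5 = 29.5/5 = 5.9
  S = [[2.6667, -1.4],
 [-1.4, 5.9]].

Step 3 — invert S. det(S) = 2.6667·5.9 - (-1.4)² = 13.7733.
  S^{-1} = (1/det) · [[d, -b], [-b, a]] = [[0.4284, 0.1016],
 [0.1016, 0.1936]].

Step 4 — quadratic form (x̄ - mu_0)^T · S^{-1} · (x̄ - mu_0):
  S^{-1} · (x̄ - mu_0) = (2.6404, 1.2197),
  (x̄ - mu_0)^T · [...] = (5.3333)·(2.6404) + (3.5)·(1.2197) = 18.3511.

Step 5 — scale by n: T² = 6 · 18.3511 = 110.1065.

T² ≈ 110.1065


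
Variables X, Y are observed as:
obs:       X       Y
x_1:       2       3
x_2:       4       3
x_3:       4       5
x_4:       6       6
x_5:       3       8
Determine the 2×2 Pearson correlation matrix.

Step 1 — column means:
  mean(X) = (2 + 4 + 4 + 6 + 3) / 5 = 19/5 = 3.8
  mean(Y) = (3 + 3 + 5 + 6 + 8) / 5 = 25/5 = 5

Step 2 — sample variances and covariances s[i,j] = (1/(n-1)) · Σ_k (x_{k,i} - mean_i) · (x_{k,j} - mean_j), with n-1 = 4:
  s[X,X] = ((-1.8)·(-1.8) + (0.2)·(0.2) + (0.2)·(0.2) + (2.2)·(2.2) + (-0.8)·(-0.8)) / 4 = 8.8/4 = 2.2
  s[X,Y] = ((-1.8)·(-2) + (0.2)·(-2) + (0.2)·(0) + (2.2)·(1) + (-0.8)·(3)) / 4 = 3/4 = 0.75
  s[Y,Y] = ((-2)·(-2) + (-2)·(-2) + (0)·(0) + (1)·(1) + (3)·(3)) / 4 = 18/4 = 4.5
  Sample standard deviations s_i = √(s[i,i]):
  s(X) = √(2.2) = 1.4832
  s(Y) = √(4.5) = 2.1213

Step 3 — r_{ij} = s_{ij} / (s_i · s_j):
  r[X,X] = 1 (diagonal).
  r[X,Y] = 0.75 / (1.4832 · 2.1213) = 0.75 / 3.1464 = 0.2384
  r[Y,Y] = 1 (diagonal).

R is symmetric with unit diagonal. Assembling:

R = [[1, 0.2384],
 [0.2384, 1]]


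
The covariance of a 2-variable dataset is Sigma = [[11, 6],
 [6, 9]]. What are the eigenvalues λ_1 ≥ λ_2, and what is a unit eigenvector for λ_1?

Step 1 — characteristic polynomial of 2×2 Sigma:
  det(Sigma - λI) = λ² - trace · λ + det = 0.
  trace = 11 + 9 = 20, det = 11·9 - (6)² = 63.
Step 2 — discriminant:
  Δ = trace² - 4·det = 400 - 252 = 148.
Step 3 — eigenvalues:
  λ = (trace ± √Δ)/2 = (20 ± 12.1655)/2,
  λ_1 = 16.0828,  λ_2 = 3.9172.

Step 4 — unit eigenvector for λ_1: solve (Sigma - λ_1 I)v = 0. First row:
  (11 - 16.0828)·v_x + (6)·v_y = 0, i.e. (-5.0828)·v_x + (6)·v_y = 0,
  so v ∝ (b, λ_1 - a) = (6, 5.0828) = u.
  ||u|| = √((6)² + (5.0828)²) = √(61.8345) ≈ 7.8635,
  v_1 = u/||u|| ≈ (0.763, 0.6464) (||v_1|| = 1).

λ_1 = 16.0828,  λ_2 = 3.9172;  v_1 ≈ (0.763, 0.6464)


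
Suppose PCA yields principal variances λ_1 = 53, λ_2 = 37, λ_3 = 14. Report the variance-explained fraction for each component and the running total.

Step 1 — total variance = trace(Sigma) = Σ λ_i = 53 + 37 + 14 = 104.

Step 2 — fraction explained by component i = λ_i / Σ λ:
  PC1: 53/104 = 0.5096
  PC2: 37/104 = 0.3558
  PC3: 14/104 = 0.1346

Step 3 — cumulative fraction after k components = (λ_1 + ... + λ_k) / Σ λ:
  k = 1: 53/104 = 0.5096
  k = 2: (53 + 37)/104 = 90/104 = 0.8654
  k = 3: (53 + 37 + 14)/104 = 104/104 = 1

Summary (fraction, with percent):

explained: PC1 0.5096 (50.96%), PC2 0.3558 (35.58%), PC3 0.1346 (13.46%);  cumulative: 0.5096, 0.8654, 1


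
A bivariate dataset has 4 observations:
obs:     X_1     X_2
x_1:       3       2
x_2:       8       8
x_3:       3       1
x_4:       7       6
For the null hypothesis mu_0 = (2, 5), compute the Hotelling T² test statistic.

Step 1 — sample mean vector:
  mean(X_1) = (3 + 8 + 3 + 7) / 4 = 21/4 = 5.25
  mean(X_2) = (2 + 8 + 1 + 6) / 4 = 17/4 = 4.25
  x̄ = (5.25, 4.25),  deviation x̄ - mu_0 = (5.25, 4.25) - (2, 5) = (3.25, -0.75).

Step 2 — sample covariance matrix, S[i,j] = (1/(n-1)) · Σ_k (x_{k,i} - mean_i) · (x_{k,j} - mean_j), divisor n-1 = 3:
  S[X_1,X_1] = ((-2.25)·(-2.25) + (2.75)·(2.75) + (-2.25)·(-2.25) + (1.75)·(1.75)) / 3 = 20.75/3 = 6.9167
  S[X_1,X_2] = ((-2.25)·(-2.25) + (2.75)·(3.75) + (-2.25)·(-3.25) + (1.75)·(1.75)) / 3 = 25.75/3 = 8.5833
  S[X_2,X_2] = ((-2.25)·(-2.25) + (3.75)·(3.75) + (-3.25)·(-3.25) + (1.75)·(1.75)) / 3 = 32.75/3 = 10.9167
  S = [[6.9167, 8.5833],
 [8.5833, 10.9167]].

Step 3 — invert S. det(S) = 6.9167·10.9167 - (8.5833)² = 1.8333.
  S^{-1} = (1/det) · [[d, -b], [-b, a]] = [[5.9545, -4.6818],
 [-4.6818, 3.7727]].

Step 4 — quadratic form (x̄ - mu_0)^T · S^{-1} · (x̄ - mu_0):
  S^{-1} · (x̄ - mu_0) = (22.8636, -18.0455),
  (x̄ - mu_0)^T · [...] = (3.25)·(22.8636) + (-0.75)·(-18.0455) = 87.8409.

Step 5 — scale by n: T² = 4 · 87.8409 = 351.3636.

T² ≈ 351.3636


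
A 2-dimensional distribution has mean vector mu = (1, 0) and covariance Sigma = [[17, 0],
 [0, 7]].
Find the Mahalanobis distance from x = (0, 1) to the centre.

Step 1 — centre the observation: (x - mu) = (-1, 1).

Step 2 — invert Sigma. det(Sigma) = 17·7 - (0)² = 119.
  Sigma^{-1} = (1/det) · [[d, -b], [-b, a]] = [[0.0588, 0],
 [0, 0.1429]].

Step 3 — form the quadratic (x - mu)^T · Sigma^{-1} · (x - mu):
  Sigma^{-1} · (x - mu) = (-0.0588, 0.1429).
  (x - mu)^T · [Sigma^{-1} · (x - mu)] = (-1)·(-0.0588) + (1)·(0.1429) = 0.2017.

Step 4 — take square root: d = √(0.2017) ≈ 0.4491.

d(x, mu) = √(0.2017) ≈ 0.4491


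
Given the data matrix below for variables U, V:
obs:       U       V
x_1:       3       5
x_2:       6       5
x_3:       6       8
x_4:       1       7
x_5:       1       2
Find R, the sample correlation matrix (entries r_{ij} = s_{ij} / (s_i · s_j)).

Step 1 — column means:
  mean(U) = (3 + 6 + 6 + 1 + 1) / 5 = 17/5 = 3.4
  mean(V) = (5 + 5 + 8 + 7 + 2) / 5 = 27/5 = 5.4

Step 2 — sample variances and covariances s[i,j] = (1/(n-1)) · Σ_k (x_{k,i} - mean_i) · (x_{k,j} - mean_j), with n-1 = 4:
  s[U,U] = ((-0.4)·(-0.4) + (2.6)·(2.6) + (2.6)·(2.6) + (-2.4)·(-2.4) + (-2.4)·(-2.4)) / 4 = 25.2/4 = 6.3
  s[U,V] = ((-0.4)·(-0.4) + (2.6)·(-0.4) + (2.6)·(2.6) + (-2.4)·(1.6) + (-2.4)·(-3.4)) / 4 = 10.2/4 = 2.55
  s[V,V] = ((-0.4)·(-0.4) + (-0.4)·(-0.4) + (2.6)·(2.6) + (1.6)·(1.6) + (-3.4)·(-3.4)) / 4 = 21.2/4 = 5.3
  Sample standard deviations s_i = √(s[i,i]):
  s(U) = √(6.3) = 2.51
  s(V) = √(5.3) = 2.3022

Step 3 — r_{ij} = s_{ij} / (s_i · s_j):
  r[U,U] = 1 (diagonal).
  r[U,V] = 2.55 / (2.51 · 2.3022) = 2.55 / 5.7784 = 0.4413
  r[V,V] = 1 (diagonal).

R is symmetric with unit diagonal. Assembling:

R = [[1, 0.4413],
 [0.4413, 1]]


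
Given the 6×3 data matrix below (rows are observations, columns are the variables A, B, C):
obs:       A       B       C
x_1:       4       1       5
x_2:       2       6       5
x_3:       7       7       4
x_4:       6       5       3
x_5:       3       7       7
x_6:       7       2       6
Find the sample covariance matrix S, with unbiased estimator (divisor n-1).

Step 1 — column means:
  mean(A) = (4 + 2 + 7 + 6 + 3 + 7) / 6 = 29/6 = 4.8333
  mean(B) = (1 + 6 + 7 + 5 + 7 + 2) / 6 = 28/6 = 4.6667
  mean(C) = (5 + 5 + 4 + 3 + 7 + 6) / 6 = 30/6 = 5

Step 2 — sample covariance S[i,j] = (1/(n-1)) · Σ_k (x_{k,i} - mean_i) · (x_{k,j} - mean_j), with n-1 = 5.
  S[A,A] = ((-0.8333)·(-0.8333) + (-2.8333)·(-2.8333) + (2.1667)·(2.1667) + (1.1667)·(1.1667) + (-1.8333)·(-1.8333) + (2.1667)·(2.1667)) / 5 = 22.8333/5 = 4.5667
  S[A,B] = ((-0.8333)·(-3.6667) + (-2.8333)·(1.3333) + (2.1667)·(2.3333) + (1.1667)·(0.3333) + (-1.8333)·(2.3333) + (2.1667)·(-2.6667)) / 5 = -5.3333/5 = -1.0667
  S[A,C] = ((-0.8333)·(0) + (-2.8333)·(0) + (2.1667)·(-1) + (1.1667)·(-2) + (-1.8333)·(2) + (2.1667)·(1)) / 5 = -6/5 = -1.2
  S[B,B] = ((-3.6667)·(-3.6667) + (1.3333)·(1.3333) + (2.3333)·(2.3333) + (0.3333)·(0.3333) + (2.3333)·(2.3333) + (-2.6667)·(-2.6667)) / 5 = 33.3333/5 = 6.6667
  S[B,C] = ((-3.6667)·(0) + (1.3333)·(0) + (2.3333)·(-1) + (0.3333)·(-2) + (2.3333)·(2) + (-2.6667)·(1)) / 5 = -1/5 = -0.2
  S[C,C] = ((0)·(0) + (0)·(0) + (-1)·(-1) + (-2)·(-2) + (2)·(2) + (1)·(1)) / 5 = 10/5 = 2

S is symmetric (S[j,i] = S[i,j]). Assembling:

S = [[4.5667, -1.0667, -1.2],
 [-1.0667, 6.6667, -0.2],
 [-1.2, -0.2, 2]]


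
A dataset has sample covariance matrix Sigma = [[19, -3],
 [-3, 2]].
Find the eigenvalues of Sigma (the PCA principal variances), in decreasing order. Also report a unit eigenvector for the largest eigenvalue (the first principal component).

Step 1 — characteristic polynomial of 2×2 Sigma:
  det(Sigma - λI) = λ² - trace · λ + det = 0.
  trace = 19 + 2 = 21, det = 19·2 - (-3)² = 29.
Step 2 — discriminant:
  Δ = trace² - 4·det = 441 - 116 = 325.
Step 3 — eigenvalues:
  λ = (trace ± √Δ)/2 = (21 ± 18.0278)/2,
  λ_1 = 19.5139,  λ_2 = 1.4861.

Step 4 — unit eigenvector for λ_1: solve (Sigma - λ_1 I)v = 0. First row:
  (19 - 19.5139)·v_x + (-3)·v_y = 0, i.e. (-0.5139)·v_x + (-3)·v_y = 0,
  so v ∝ (b, λ_1 - a) = (-3, 0.5139); multiply by -1 so the first entry is positive: u = (3, -0.5139).
  ||u|| = √((3)² + (-0.5139)²) = √(9.2641) ≈ 3.0437,
  v_1 = u/||u|| ≈ (0.9856, -0.1688) (||v_1|| = 1).

λ_1 = 19.5139,  λ_2 = 1.4861;  v_1 ≈ (0.9856, -0.1688)


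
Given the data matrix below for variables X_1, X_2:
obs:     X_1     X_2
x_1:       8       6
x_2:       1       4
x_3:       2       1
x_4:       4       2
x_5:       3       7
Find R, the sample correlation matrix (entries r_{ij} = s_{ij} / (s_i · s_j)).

Step 1 — column means:
  mean(X_1) = (8 + 1 + 2 + 4 + 3) / 5 = 18/5 = 3.6
  mean(X_2) = (6 + 4 + 1 + 2 + 7) / 5 = 20/5 = 4

Step 2 — sample variances and covariances s[i,j] = (1/(n-1)) · Σ_k (x_{k,i} - mean_i) · (x_{k,j} - mean_j), with n-1 = 4:
  s[X_1,X_1] = ((4.4)·(4.4) + (-2.6)·(-2.6) + (-1.6)·(-1.6) + (0.4)·(0.4) + (-0.6)·(-0.6)) / 4 = 29.2/4 = 7.3
  s[X_1,X_2] = ((4.4)·(2) + (-2.6)·(0) + (-1.6)·(-3) + (0.4)·(-2) + (-0.6)·(3)) / 4 = 11/4 = 2.75
  s[X_2,X_2] = ((2)·(2) + (0)·(0) + (-3)·(-3) + (-2)·(-2) + (3)·(3)) / 4 = 26/4 = 6.5
  Sample standard deviations s_i = √(s[i,i]):
  s(X_1) = √(7.3) = 2.7019
  s(X_2) = √(6.5) = 2.5495

Step 3 — r_{ij} = s_{ij} / (s_i · s_j):
  r[X_1,X_1] = 1 (diagonal).
  r[X_1,X_2] = 2.75 / (2.7019 · 2.5495) = 2.75 / 6.8884 = 0.3992
  r[X_2,X_2] = 1 (diagonal).

R is symmetric with unit diagonal. Assembling:

R = [[1, 0.3992],
 [0.3992, 1]]


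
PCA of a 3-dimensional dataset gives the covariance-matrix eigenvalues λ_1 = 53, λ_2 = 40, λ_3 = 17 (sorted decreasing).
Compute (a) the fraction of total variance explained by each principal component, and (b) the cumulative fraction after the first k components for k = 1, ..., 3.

Step 1 — total variance = trace(Sigma) = Σ λ_i = 53 + 40 + 17 = 110.

Step 2 — fraction explained by component i = λ_i / Σ λ:
  PC1: 53/110 = 0.4818
  PC2: 40/110 = 0.3636
  PC3: 17/110 = 0.1545

Step 3 — cumulative fraction after k components = (λ_1 + ... + λ_k) / Σ λ:
  k = 1: 53/110 = 0.4818
  k = 2: (53 + 40)/110 = 93/110 = 0.8455
  k = 3: (53 + 40 + 17)/110 = 110/110 = 1

Summary (fraction, with percent):

explained: PC1 0.4818 (48.18%), PC2 0.3636 (36.36%), PC3 0.1545 (15.45%);  cumulative: 0.4818, 0.8455, 1


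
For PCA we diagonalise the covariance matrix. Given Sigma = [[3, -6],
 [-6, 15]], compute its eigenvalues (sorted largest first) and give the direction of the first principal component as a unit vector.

Step 1 — characteristic polynomial of 2×2 Sigma:
  det(Sigma - λI) = λ² - trace · λ + det = 0.
  trace = 3 + 15 = 18, det = 3·15 - (-6)² = 9.
Step 2 — discriminant:
  Δ = trace² - 4·det = 324 - 36 = 288.
Step 3 — eigenvalues:
  λ = (trace ± √Δ)/2 = (18 ± 16.9706)/2,
  λ_1 = 17.4853,  λ_2 = 0.5147.

Step 4 — unit eigenvector for λ_1: solve (Sigma - λ_1 I)v = 0. First row:
  (3 - 17.4853)·v_x + (-6)·v_y = 0, i.e. (-14.4853)·v_x + (-6)·v_y = 0,
  so v ∝ (b, λ_1 - a) = (-6, 14.4853); multiply by -1 so the first entry is positive: u = (6, -14.4853).
  ||u|| = √((6)² + (-14.4853)²) = √(245.8234) ≈ 15.6788,
  v_1 = u/||u|| ≈ (0.3827, -0.9239) (||v_1|| = 1).

λ_1 = 17.4853,  λ_2 = 0.5147;  v_1 ≈ (0.3827, -0.9239)
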